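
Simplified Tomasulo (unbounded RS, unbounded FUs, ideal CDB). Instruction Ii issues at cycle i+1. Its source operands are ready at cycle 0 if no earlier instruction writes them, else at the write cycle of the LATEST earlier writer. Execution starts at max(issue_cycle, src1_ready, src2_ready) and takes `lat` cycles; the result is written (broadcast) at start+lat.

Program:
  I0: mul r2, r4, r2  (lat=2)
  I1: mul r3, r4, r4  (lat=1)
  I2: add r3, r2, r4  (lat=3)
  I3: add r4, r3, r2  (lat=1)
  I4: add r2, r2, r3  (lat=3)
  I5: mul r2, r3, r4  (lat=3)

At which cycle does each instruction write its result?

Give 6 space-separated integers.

Answer: 3 3 6 7 9 10

Derivation:
I0 mul r2: issue@1 deps=(None,None) exec_start@1 write@3
I1 mul r3: issue@2 deps=(None,None) exec_start@2 write@3
I2 add r3: issue@3 deps=(0,None) exec_start@3 write@6
I3 add r4: issue@4 deps=(2,0) exec_start@6 write@7
I4 add r2: issue@5 deps=(0,2) exec_start@6 write@9
I5 mul r2: issue@6 deps=(2,3) exec_start@7 write@10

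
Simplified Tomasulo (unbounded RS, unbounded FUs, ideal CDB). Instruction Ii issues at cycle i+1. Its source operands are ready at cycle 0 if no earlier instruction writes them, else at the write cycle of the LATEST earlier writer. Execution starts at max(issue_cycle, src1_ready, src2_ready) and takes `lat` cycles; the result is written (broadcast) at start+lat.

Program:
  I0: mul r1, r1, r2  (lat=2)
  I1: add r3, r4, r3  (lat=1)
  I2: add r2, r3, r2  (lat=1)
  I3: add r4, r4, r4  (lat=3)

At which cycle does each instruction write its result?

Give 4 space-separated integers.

Answer: 3 3 4 7

Derivation:
I0 mul r1: issue@1 deps=(None,None) exec_start@1 write@3
I1 add r3: issue@2 deps=(None,None) exec_start@2 write@3
I2 add r2: issue@3 deps=(1,None) exec_start@3 write@4
I3 add r4: issue@4 deps=(None,None) exec_start@4 write@7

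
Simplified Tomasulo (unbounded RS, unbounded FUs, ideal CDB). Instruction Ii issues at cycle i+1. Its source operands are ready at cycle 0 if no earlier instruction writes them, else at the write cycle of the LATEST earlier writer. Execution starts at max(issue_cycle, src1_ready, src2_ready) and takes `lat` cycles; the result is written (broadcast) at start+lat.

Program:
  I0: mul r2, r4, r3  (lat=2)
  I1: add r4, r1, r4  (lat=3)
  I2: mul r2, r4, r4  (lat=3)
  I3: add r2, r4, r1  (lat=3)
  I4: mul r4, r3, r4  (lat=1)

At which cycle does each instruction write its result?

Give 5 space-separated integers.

Answer: 3 5 8 8 6

Derivation:
I0 mul r2: issue@1 deps=(None,None) exec_start@1 write@3
I1 add r4: issue@2 deps=(None,None) exec_start@2 write@5
I2 mul r2: issue@3 deps=(1,1) exec_start@5 write@8
I3 add r2: issue@4 deps=(1,None) exec_start@5 write@8
I4 mul r4: issue@5 deps=(None,1) exec_start@5 write@6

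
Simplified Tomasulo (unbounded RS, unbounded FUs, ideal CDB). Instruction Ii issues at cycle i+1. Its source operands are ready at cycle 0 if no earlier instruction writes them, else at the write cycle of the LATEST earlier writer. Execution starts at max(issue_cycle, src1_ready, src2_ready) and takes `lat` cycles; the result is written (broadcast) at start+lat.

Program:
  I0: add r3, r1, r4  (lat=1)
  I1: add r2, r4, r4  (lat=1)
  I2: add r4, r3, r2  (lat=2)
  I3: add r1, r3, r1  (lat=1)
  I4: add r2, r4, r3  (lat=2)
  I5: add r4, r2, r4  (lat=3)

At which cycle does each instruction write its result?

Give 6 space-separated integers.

I0 add r3: issue@1 deps=(None,None) exec_start@1 write@2
I1 add r2: issue@2 deps=(None,None) exec_start@2 write@3
I2 add r4: issue@3 deps=(0,1) exec_start@3 write@5
I3 add r1: issue@4 deps=(0,None) exec_start@4 write@5
I4 add r2: issue@5 deps=(2,0) exec_start@5 write@7
I5 add r4: issue@6 deps=(4,2) exec_start@7 write@10

Answer: 2 3 5 5 7 10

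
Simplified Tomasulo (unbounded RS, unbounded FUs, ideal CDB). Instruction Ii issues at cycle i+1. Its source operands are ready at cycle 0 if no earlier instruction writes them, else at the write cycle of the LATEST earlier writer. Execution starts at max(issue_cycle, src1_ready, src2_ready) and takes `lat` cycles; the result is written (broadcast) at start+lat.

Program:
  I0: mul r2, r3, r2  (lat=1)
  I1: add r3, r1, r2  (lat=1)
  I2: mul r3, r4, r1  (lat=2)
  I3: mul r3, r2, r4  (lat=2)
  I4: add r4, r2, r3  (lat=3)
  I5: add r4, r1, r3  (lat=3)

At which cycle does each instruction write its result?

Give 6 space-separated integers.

Answer: 2 3 5 6 9 9

Derivation:
I0 mul r2: issue@1 deps=(None,None) exec_start@1 write@2
I1 add r3: issue@2 deps=(None,0) exec_start@2 write@3
I2 mul r3: issue@3 deps=(None,None) exec_start@3 write@5
I3 mul r3: issue@4 deps=(0,None) exec_start@4 write@6
I4 add r4: issue@5 deps=(0,3) exec_start@6 write@9
I5 add r4: issue@6 deps=(None,3) exec_start@6 write@9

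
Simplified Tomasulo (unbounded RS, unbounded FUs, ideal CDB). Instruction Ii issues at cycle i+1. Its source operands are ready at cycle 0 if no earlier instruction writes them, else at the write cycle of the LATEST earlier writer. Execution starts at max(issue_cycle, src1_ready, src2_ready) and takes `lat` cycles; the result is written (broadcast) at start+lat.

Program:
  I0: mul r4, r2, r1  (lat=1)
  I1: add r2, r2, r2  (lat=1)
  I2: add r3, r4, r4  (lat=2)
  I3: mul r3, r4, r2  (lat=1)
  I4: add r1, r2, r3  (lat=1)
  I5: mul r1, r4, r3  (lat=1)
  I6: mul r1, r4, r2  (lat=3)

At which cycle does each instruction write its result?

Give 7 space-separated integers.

Answer: 2 3 5 5 6 7 10

Derivation:
I0 mul r4: issue@1 deps=(None,None) exec_start@1 write@2
I1 add r2: issue@2 deps=(None,None) exec_start@2 write@3
I2 add r3: issue@3 deps=(0,0) exec_start@3 write@5
I3 mul r3: issue@4 deps=(0,1) exec_start@4 write@5
I4 add r1: issue@5 deps=(1,3) exec_start@5 write@6
I5 mul r1: issue@6 deps=(0,3) exec_start@6 write@7
I6 mul r1: issue@7 deps=(0,1) exec_start@7 write@10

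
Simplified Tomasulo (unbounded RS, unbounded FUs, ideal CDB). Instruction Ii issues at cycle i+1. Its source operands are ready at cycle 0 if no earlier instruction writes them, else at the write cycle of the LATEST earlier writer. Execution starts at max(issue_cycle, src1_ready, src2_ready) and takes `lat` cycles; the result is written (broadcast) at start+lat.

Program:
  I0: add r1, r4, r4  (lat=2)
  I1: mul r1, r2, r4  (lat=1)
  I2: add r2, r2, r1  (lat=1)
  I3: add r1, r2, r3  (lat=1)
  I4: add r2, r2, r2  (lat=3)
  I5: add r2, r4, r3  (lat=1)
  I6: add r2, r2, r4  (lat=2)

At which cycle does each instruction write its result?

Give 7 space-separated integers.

I0 add r1: issue@1 deps=(None,None) exec_start@1 write@3
I1 mul r1: issue@2 deps=(None,None) exec_start@2 write@3
I2 add r2: issue@3 deps=(None,1) exec_start@3 write@4
I3 add r1: issue@4 deps=(2,None) exec_start@4 write@5
I4 add r2: issue@5 deps=(2,2) exec_start@5 write@8
I5 add r2: issue@6 deps=(None,None) exec_start@6 write@7
I6 add r2: issue@7 deps=(5,None) exec_start@7 write@9

Answer: 3 3 4 5 8 7 9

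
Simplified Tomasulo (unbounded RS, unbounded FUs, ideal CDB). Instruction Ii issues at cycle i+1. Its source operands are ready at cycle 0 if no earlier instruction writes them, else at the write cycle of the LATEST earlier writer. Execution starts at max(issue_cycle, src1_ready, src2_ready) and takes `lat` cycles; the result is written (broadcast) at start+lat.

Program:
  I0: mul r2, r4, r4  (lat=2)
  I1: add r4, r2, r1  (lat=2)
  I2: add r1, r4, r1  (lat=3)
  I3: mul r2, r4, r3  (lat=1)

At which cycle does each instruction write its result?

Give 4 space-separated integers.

Answer: 3 5 8 6

Derivation:
I0 mul r2: issue@1 deps=(None,None) exec_start@1 write@3
I1 add r4: issue@2 deps=(0,None) exec_start@3 write@5
I2 add r1: issue@3 deps=(1,None) exec_start@5 write@8
I3 mul r2: issue@4 deps=(1,None) exec_start@5 write@6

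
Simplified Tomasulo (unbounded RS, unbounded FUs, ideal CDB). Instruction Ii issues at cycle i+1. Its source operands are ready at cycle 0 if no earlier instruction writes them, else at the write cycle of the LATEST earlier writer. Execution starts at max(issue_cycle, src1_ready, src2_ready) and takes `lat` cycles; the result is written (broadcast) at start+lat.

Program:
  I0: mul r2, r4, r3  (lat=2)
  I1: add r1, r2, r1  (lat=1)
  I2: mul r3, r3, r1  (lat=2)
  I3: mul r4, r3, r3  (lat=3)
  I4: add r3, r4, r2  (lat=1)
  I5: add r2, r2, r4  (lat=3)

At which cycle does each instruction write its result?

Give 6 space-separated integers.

I0 mul r2: issue@1 deps=(None,None) exec_start@1 write@3
I1 add r1: issue@2 deps=(0,None) exec_start@3 write@4
I2 mul r3: issue@3 deps=(None,1) exec_start@4 write@6
I3 mul r4: issue@4 deps=(2,2) exec_start@6 write@9
I4 add r3: issue@5 deps=(3,0) exec_start@9 write@10
I5 add r2: issue@6 deps=(0,3) exec_start@9 write@12

Answer: 3 4 6 9 10 12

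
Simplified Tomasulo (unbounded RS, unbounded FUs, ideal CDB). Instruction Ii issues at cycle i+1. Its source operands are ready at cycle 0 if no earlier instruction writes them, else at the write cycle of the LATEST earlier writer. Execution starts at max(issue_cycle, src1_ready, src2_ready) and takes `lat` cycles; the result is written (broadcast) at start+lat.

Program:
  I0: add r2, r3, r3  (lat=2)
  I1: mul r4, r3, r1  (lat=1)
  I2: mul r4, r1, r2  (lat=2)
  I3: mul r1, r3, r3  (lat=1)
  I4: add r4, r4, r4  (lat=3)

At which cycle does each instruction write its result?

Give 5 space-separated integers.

I0 add r2: issue@1 deps=(None,None) exec_start@1 write@3
I1 mul r4: issue@2 deps=(None,None) exec_start@2 write@3
I2 mul r4: issue@3 deps=(None,0) exec_start@3 write@5
I3 mul r1: issue@4 deps=(None,None) exec_start@4 write@5
I4 add r4: issue@5 deps=(2,2) exec_start@5 write@8

Answer: 3 3 5 5 8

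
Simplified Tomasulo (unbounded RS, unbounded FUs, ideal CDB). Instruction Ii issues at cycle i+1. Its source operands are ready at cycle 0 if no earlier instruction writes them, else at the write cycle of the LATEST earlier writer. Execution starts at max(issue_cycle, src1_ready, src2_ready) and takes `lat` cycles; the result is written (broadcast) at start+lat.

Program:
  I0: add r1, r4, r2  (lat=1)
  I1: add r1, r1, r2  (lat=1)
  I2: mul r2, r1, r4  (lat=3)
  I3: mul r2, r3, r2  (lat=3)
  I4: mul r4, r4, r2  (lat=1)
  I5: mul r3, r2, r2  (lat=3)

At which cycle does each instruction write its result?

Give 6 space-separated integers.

Answer: 2 3 6 9 10 12

Derivation:
I0 add r1: issue@1 deps=(None,None) exec_start@1 write@2
I1 add r1: issue@2 deps=(0,None) exec_start@2 write@3
I2 mul r2: issue@3 deps=(1,None) exec_start@3 write@6
I3 mul r2: issue@4 deps=(None,2) exec_start@6 write@9
I4 mul r4: issue@5 deps=(None,3) exec_start@9 write@10
I5 mul r3: issue@6 deps=(3,3) exec_start@9 write@12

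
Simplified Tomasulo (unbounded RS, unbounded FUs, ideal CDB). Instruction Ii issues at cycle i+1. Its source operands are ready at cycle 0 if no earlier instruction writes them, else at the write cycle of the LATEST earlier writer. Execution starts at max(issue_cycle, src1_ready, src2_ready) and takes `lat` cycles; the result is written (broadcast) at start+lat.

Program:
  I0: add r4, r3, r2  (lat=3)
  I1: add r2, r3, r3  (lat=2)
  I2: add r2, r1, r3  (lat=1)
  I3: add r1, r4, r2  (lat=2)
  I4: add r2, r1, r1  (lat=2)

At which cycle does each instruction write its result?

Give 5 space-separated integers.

I0 add r4: issue@1 deps=(None,None) exec_start@1 write@4
I1 add r2: issue@2 deps=(None,None) exec_start@2 write@4
I2 add r2: issue@3 deps=(None,None) exec_start@3 write@4
I3 add r1: issue@4 deps=(0,2) exec_start@4 write@6
I4 add r2: issue@5 deps=(3,3) exec_start@6 write@8

Answer: 4 4 4 6 8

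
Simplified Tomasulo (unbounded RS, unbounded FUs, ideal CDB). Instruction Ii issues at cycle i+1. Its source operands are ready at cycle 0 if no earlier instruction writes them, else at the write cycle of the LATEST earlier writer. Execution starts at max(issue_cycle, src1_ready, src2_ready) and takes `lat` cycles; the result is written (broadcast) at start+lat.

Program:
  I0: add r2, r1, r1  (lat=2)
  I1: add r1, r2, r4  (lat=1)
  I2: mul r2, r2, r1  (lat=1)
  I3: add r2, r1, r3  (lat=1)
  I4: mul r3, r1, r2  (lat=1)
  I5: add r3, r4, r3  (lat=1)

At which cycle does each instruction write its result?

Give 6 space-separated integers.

Answer: 3 4 5 5 6 7

Derivation:
I0 add r2: issue@1 deps=(None,None) exec_start@1 write@3
I1 add r1: issue@2 deps=(0,None) exec_start@3 write@4
I2 mul r2: issue@3 deps=(0,1) exec_start@4 write@5
I3 add r2: issue@4 deps=(1,None) exec_start@4 write@5
I4 mul r3: issue@5 deps=(1,3) exec_start@5 write@6
I5 add r3: issue@6 deps=(None,4) exec_start@6 write@7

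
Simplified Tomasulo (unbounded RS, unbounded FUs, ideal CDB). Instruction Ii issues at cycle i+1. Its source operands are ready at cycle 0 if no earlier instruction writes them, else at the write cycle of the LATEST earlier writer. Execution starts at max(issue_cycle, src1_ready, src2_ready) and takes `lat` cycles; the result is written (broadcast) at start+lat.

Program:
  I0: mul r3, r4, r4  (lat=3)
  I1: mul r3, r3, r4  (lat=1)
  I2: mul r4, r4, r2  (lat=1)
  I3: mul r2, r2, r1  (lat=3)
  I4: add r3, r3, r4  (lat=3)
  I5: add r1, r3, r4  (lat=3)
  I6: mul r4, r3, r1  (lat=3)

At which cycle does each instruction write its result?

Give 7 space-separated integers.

I0 mul r3: issue@1 deps=(None,None) exec_start@1 write@4
I1 mul r3: issue@2 deps=(0,None) exec_start@4 write@5
I2 mul r4: issue@3 deps=(None,None) exec_start@3 write@4
I3 mul r2: issue@4 deps=(None,None) exec_start@4 write@7
I4 add r3: issue@5 deps=(1,2) exec_start@5 write@8
I5 add r1: issue@6 deps=(4,2) exec_start@8 write@11
I6 mul r4: issue@7 deps=(4,5) exec_start@11 write@14

Answer: 4 5 4 7 8 11 14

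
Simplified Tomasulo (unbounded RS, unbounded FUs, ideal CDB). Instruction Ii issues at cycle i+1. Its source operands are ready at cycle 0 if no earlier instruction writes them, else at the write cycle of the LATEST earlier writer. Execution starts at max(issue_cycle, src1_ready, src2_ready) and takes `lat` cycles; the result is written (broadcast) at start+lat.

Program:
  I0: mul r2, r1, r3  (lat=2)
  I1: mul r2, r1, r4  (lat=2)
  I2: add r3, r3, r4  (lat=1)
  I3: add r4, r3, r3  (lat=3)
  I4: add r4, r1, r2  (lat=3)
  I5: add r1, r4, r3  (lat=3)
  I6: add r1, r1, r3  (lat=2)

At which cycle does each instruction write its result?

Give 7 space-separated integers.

I0 mul r2: issue@1 deps=(None,None) exec_start@1 write@3
I1 mul r2: issue@2 deps=(None,None) exec_start@2 write@4
I2 add r3: issue@3 deps=(None,None) exec_start@3 write@4
I3 add r4: issue@4 deps=(2,2) exec_start@4 write@7
I4 add r4: issue@5 deps=(None,1) exec_start@5 write@8
I5 add r1: issue@6 deps=(4,2) exec_start@8 write@11
I6 add r1: issue@7 deps=(5,2) exec_start@11 write@13

Answer: 3 4 4 7 8 11 13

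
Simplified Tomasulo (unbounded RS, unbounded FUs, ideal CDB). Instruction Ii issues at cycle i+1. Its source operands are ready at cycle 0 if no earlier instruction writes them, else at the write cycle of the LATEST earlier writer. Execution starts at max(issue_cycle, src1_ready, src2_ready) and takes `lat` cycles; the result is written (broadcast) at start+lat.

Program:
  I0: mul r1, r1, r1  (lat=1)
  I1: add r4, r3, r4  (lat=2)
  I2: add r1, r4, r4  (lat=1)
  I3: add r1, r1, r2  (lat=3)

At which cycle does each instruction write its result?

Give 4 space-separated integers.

I0 mul r1: issue@1 deps=(None,None) exec_start@1 write@2
I1 add r4: issue@2 deps=(None,None) exec_start@2 write@4
I2 add r1: issue@3 deps=(1,1) exec_start@4 write@5
I3 add r1: issue@4 deps=(2,None) exec_start@5 write@8

Answer: 2 4 5 8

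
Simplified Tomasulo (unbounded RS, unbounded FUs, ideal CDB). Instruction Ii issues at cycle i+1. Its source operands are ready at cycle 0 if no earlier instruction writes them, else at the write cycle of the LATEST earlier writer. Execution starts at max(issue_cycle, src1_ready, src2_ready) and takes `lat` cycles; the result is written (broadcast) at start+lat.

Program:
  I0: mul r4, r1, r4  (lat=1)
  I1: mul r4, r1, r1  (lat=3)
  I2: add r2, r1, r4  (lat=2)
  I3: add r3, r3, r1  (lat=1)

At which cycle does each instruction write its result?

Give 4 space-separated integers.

Answer: 2 5 7 5

Derivation:
I0 mul r4: issue@1 deps=(None,None) exec_start@1 write@2
I1 mul r4: issue@2 deps=(None,None) exec_start@2 write@5
I2 add r2: issue@3 deps=(None,1) exec_start@5 write@7
I3 add r3: issue@4 deps=(None,None) exec_start@4 write@5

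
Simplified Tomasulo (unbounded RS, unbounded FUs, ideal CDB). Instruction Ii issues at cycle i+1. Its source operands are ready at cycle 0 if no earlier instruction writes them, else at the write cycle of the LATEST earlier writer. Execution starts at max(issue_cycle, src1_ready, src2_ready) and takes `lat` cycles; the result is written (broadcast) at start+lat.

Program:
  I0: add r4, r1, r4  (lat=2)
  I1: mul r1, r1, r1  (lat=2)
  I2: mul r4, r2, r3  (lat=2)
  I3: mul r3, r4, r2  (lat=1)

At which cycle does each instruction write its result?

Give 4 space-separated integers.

I0 add r4: issue@1 deps=(None,None) exec_start@1 write@3
I1 mul r1: issue@2 deps=(None,None) exec_start@2 write@4
I2 mul r4: issue@3 deps=(None,None) exec_start@3 write@5
I3 mul r3: issue@4 deps=(2,None) exec_start@5 write@6

Answer: 3 4 5 6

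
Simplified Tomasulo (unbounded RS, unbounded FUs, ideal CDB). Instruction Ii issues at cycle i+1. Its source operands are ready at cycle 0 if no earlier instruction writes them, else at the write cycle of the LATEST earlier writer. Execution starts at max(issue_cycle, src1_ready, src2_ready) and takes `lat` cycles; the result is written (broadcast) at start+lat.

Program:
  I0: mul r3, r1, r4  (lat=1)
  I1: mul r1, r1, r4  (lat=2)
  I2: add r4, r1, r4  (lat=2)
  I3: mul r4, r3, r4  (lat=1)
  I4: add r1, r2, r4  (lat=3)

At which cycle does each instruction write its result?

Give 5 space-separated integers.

Answer: 2 4 6 7 10

Derivation:
I0 mul r3: issue@1 deps=(None,None) exec_start@1 write@2
I1 mul r1: issue@2 deps=(None,None) exec_start@2 write@4
I2 add r4: issue@3 deps=(1,None) exec_start@4 write@6
I3 mul r4: issue@4 deps=(0,2) exec_start@6 write@7
I4 add r1: issue@5 deps=(None,3) exec_start@7 write@10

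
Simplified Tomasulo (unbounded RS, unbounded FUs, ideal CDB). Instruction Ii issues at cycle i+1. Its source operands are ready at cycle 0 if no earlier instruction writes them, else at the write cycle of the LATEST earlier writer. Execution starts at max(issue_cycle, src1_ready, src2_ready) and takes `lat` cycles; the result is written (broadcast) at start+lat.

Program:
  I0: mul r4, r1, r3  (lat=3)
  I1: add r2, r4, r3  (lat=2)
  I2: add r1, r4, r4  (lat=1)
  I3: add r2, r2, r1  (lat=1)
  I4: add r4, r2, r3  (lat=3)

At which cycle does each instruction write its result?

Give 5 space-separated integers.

I0 mul r4: issue@1 deps=(None,None) exec_start@1 write@4
I1 add r2: issue@2 deps=(0,None) exec_start@4 write@6
I2 add r1: issue@3 deps=(0,0) exec_start@4 write@5
I3 add r2: issue@4 deps=(1,2) exec_start@6 write@7
I4 add r4: issue@5 deps=(3,None) exec_start@7 write@10

Answer: 4 6 5 7 10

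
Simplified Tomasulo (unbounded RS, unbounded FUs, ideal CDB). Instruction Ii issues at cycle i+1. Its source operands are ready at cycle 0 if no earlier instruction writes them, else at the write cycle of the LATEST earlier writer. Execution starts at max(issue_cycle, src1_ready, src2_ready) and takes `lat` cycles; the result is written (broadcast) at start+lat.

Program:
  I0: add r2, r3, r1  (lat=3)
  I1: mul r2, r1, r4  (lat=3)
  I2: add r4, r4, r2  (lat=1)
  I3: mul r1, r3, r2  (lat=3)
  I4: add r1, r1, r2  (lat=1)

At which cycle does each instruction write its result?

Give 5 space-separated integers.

I0 add r2: issue@1 deps=(None,None) exec_start@1 write@4
I1 mul r2: issue@2 deps=(None,None) exec_start@2 write@5
I2 add r4: issue@3 deps=(None,1) exec_start@5 write@6
I3 mul r1: issue@4 deps=(None,1) exec_start@5 write@8
I4 add r1: issue@5 deps=(3,1) exec_start@8 write@9

Answer: 4 5 6 8 9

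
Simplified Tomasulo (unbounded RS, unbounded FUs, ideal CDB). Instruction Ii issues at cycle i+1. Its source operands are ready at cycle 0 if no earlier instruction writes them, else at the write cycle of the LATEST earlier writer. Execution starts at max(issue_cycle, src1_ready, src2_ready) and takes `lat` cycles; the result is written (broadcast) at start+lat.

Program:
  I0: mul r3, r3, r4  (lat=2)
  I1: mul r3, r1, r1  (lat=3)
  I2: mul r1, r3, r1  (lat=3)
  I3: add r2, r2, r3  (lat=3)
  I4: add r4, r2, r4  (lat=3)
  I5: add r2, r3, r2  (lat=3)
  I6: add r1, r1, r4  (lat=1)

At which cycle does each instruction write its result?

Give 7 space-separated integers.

Answer: 3 5 8 8 11 11 12

Derivation:
I0 mul r3: issue@1 deps=(None,None) exec_start@1 write@3
I1 mul r3: issue@2 deps=(None,None) exec_start@2 write@5
I2 mul r1: issue@3 deps=(1,None) exec_start@5 write@8
I3 add r2: issue@4 deps=(None,1) exec_start@5 write@8
I4 add r4: issue@5 deps=(3,None) exec_start@8 write@11
I5 add r2: issue@6 deps=(1,3) exec_start@8 write@11
I6 add r1: issue@7 deps=(2,4) exec_start@11 write@12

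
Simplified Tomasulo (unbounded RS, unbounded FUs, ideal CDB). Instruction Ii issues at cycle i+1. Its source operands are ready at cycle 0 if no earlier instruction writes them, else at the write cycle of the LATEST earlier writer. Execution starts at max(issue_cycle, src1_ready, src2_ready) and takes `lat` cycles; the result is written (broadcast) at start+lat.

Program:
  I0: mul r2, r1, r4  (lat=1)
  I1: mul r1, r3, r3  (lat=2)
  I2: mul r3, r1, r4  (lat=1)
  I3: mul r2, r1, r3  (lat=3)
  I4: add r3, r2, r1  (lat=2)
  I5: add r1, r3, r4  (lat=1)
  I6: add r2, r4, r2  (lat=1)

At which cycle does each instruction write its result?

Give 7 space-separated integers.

Answer: 2 4 5 8 10 11 9

Derivation:
I0 mul r2: issue@1 deps=(None,None) exec_start@1 write@2
I1 mul r1: issue@2 deps=(None,None) exec_start@2 write@4
I2 mul r3: issue@3 deps=(1,None) exec_start@4 write@5
I3 mul r2: issue@4 deps=(1,2) exec_start@5 write@8
I4 add r3: issue@5 deps=(3,1) exec_start@8 write@10
I5 add r1: issue@6 deps=(4,None) exec_start@10 write@11
I6 add r2: issue@7 deps=(None,3) exec_start@8 write@9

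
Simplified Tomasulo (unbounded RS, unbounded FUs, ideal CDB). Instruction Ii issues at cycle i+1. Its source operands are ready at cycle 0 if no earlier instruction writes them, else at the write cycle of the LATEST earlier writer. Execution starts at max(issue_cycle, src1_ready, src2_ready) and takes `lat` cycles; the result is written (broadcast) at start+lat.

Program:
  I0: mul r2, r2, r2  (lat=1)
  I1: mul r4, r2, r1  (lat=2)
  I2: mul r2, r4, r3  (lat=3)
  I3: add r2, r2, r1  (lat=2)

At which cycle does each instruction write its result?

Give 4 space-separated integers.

I0 mul r2: issue@1 deps=(None,None) exec_start@1 write@2
I1 mul r4: issue@2 deps=(0,None) exec_start@2 write@4
I2 mul r2: issue@3 deps=(1,None) exec_start@4 write@7
I3 add r2: issue@4 deps=(2,None) exec_start@7 write@9

Answer: 2 4 7 9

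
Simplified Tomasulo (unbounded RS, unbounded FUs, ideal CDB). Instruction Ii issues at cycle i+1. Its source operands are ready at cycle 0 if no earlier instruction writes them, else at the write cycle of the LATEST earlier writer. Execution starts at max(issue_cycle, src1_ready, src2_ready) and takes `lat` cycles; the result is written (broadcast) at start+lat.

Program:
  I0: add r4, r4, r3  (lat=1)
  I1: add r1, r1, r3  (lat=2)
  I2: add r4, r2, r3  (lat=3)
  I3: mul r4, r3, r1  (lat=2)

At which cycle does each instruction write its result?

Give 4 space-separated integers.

I0 add r4: issue@1 deps=(None,None) exec_start@1 write@2
I1 add r1: issue@2 deps=(None,None) exec_start@2 write@4
I2 add r4: issue@3 deps=(None,None) exec_start@3 write@6
I3 mul r4: issue@4 deps=(None,1) exec_start@4 write@6

Answer: 2 4 6 6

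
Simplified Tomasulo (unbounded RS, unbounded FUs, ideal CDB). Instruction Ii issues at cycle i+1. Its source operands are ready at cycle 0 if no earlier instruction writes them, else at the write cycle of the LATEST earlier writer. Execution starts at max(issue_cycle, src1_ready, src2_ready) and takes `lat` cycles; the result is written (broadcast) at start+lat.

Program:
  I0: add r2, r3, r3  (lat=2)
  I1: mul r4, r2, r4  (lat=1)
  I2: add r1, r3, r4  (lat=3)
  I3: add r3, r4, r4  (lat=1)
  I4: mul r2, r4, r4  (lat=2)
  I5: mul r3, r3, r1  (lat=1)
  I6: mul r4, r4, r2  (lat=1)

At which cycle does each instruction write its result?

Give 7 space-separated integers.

I0 add r2: issue@1 deps=(None,None) exec_start@1 write@3
I1 mul r4: issue@2 deps=(0,None) exec_start@3 write@4
I2 add r1: issue@3 deps=(None,1) exec_start@4 write@7
I3 add r3: issue@4 deps=(1,1) exec_start@4 write@5
I4 mul r2: issue@5 deps=(1,1) exec_start@5 write@7
I5 mul r3: issue@6 deps=(3,2) exec_start@7 write@8
I6 mul r4: issue@7 deps=(1,4) exec_start@7 write@8

Answer: 3 4 7 5 7 8 8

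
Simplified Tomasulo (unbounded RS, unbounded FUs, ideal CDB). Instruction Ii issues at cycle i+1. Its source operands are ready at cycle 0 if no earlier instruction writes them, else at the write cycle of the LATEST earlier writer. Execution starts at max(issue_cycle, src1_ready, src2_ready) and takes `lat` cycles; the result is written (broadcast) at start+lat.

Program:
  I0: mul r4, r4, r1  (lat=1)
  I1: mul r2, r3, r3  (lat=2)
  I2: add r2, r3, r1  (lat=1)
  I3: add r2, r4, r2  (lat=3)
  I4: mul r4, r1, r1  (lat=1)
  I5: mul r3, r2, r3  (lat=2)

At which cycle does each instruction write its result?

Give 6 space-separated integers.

I0 mul r4: issue@1 deps=(None,None) exec_start@1 write@2
I1 mul r2: issue@2 deps=(None,None) exec_start@2 write@4
I2 add r2: issue@3 deps=(None,None) exec_start@3 write@4
I3 add r2: issue@4 deps=(0,2) exec_start@4 write@7
I4 mul r4: issue@5 deps=(None,None) exec_start@5 write@6
I5 mul r3: issue@6 deps=(3,None) exec_start@7 write@9

Answer: 2 4 4 7 6 9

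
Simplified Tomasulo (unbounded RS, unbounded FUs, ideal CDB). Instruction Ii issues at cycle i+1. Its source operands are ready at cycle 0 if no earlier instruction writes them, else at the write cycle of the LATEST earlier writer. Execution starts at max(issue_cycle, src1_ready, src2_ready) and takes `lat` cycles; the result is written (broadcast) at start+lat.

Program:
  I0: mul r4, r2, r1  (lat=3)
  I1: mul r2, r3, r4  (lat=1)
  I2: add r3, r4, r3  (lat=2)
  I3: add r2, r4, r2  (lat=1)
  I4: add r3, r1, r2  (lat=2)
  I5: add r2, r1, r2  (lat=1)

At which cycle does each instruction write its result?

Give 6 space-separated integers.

I0 mul r4: issue@1 deps=(None,None) exec_start@1 write@4
I1 mul r2: issue@2 deps=(None,0) exec_start@4 write@5
I2 add r3: issue@3 deps=(0,None) exec_start@4 write@6
I3 add r2: issue@4 deps=(0,1) exec_start@5 write@6
I4 add r3: issue@5 deps=(None,3) exec_start@6 write@8
I5 add r2: issue@6 deps=(None,3) exec_start@6 write@7

Answer: 4 5 6 6 8 7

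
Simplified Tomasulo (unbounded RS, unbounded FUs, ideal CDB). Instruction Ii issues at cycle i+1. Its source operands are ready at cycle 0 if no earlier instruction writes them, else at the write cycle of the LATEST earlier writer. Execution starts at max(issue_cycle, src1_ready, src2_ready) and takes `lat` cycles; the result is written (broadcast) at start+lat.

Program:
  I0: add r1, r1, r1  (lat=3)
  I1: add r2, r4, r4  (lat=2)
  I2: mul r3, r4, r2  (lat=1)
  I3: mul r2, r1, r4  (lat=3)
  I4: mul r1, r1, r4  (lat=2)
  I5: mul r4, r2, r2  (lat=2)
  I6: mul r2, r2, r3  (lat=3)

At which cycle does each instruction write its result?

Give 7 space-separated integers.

Answer: 4 4 5 7 7 9 10

Derivation:
I0 add r1: issue@1 deps=(None,None) exec_start@1 write@4
I1 add r2: issue@2 deps=(None,None) exec_start@2 write@4
I2 mul r3: issue@3 deps=(None,1) exec_start@4 write@5
I3 mul r2: issue@4 deps=(0,None) exec_start@4 write@7
I4 mul r1: issue@5 deps=(0,None) exec_start@5 write@7
I5 mul r4: issue@6 deps=(3,3) exec_start@7 write@9
I6 mul r2: issue@7 deps=(3,2) exec_start@7 write@10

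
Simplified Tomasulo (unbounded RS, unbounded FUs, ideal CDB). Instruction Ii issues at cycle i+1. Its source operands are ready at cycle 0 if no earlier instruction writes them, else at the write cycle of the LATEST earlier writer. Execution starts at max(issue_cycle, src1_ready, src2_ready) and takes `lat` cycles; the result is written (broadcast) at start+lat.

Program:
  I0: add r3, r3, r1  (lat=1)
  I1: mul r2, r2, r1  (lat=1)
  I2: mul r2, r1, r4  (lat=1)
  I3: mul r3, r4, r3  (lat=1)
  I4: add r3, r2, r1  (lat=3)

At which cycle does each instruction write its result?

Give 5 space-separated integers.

Answer: 2 3 4 5 8

Derivation:
I0 add r3: issue@1 deps=(None,None) exec_start@1 write@2
I1 mul r2: issue@2 deps=(None,None) exec_start@2 write@3
I2 mul r2: issue@3 deps=(None,None) exec_start@3 write@4
I3 mul r3: issue@4 deps=(None,0) exec_start@4 write@5
I4 add r3: issue@5 deps=(2,None) exec_start@5 write@8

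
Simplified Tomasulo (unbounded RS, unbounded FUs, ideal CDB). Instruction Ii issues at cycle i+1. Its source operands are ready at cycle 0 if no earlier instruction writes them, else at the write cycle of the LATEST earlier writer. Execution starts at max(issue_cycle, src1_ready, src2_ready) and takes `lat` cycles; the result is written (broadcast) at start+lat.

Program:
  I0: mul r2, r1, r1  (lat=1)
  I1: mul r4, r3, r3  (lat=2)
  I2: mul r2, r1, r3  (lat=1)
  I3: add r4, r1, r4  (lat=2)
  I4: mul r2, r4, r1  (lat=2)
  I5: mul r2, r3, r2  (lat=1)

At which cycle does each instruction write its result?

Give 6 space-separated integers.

Answer: 2 4 4 6 8 9

Derivation:
I0 mul r2: issue@1 deps=(None,None) exec_start@1 write@2
I1 mul r4: issue@2 deps=(None,None) exec_start@2 write@4
I2 mul r2: issue@3 deps=(None,None) exec_start@3 write@4
I3 add r4: issue@4 deps=(None,1) exec_start@4 write@6
I4 mul r2: issue@5 deps=(3,None) exec_start@6 write@8
I5 mul r2: issue@6 deps=(None,4) exec_start@8 write@9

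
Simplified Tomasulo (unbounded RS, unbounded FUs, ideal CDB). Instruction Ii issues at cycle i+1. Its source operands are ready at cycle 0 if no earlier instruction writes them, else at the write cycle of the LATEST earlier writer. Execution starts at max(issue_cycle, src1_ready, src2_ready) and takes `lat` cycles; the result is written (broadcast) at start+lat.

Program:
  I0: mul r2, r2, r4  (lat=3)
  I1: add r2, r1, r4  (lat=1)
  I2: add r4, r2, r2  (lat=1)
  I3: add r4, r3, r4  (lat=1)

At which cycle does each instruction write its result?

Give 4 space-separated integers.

I0 mul r2: issue@1 deps=(None,None) exec_start@1 write@4
I1 add r2: issue@2 deps=(None,None) exec_start@2 write@3
I2 add r4: issue@3 deps=(1,1) exec_start@3 write@4
I3 add r4: issue@4 deps=(None,2) exec_start@4 write@5

Answer: 4 3 4 5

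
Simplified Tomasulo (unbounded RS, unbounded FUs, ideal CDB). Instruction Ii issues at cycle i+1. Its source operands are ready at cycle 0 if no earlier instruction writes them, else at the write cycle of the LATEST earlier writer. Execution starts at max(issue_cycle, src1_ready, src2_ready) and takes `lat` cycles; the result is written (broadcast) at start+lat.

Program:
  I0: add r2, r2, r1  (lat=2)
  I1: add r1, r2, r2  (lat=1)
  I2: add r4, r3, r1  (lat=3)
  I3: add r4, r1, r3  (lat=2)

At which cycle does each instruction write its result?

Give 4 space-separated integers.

Answer: 3 4 7 6

Derivation:
I0 add r2: issue@1 deps=(None,None) exec_start@1 write@3
I1 add r1: issue@2 deps=(0,0) exec_start@3 write@4
I2 add r4: issue@3 deps=(None,1) exec_start@4 write@7
I3 add r4: issue@4 deps=(1,None) exec_start@4 write@6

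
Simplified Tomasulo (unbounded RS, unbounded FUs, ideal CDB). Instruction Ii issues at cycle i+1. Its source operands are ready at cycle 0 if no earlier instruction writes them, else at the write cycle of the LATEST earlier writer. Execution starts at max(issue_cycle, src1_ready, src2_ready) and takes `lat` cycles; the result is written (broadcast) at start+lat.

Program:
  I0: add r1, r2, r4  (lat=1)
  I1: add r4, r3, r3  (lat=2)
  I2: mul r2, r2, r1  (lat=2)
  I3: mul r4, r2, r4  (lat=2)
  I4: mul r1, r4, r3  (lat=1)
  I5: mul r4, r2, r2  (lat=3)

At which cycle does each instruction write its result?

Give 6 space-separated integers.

Answer: 2 4 5 7 8 9

Derivation:
I0 add r1: issue@1 deps=(None,None) exec_start@1 write@2
I1 add r4: issue@2 deps=(None,None) exec_start@2 write@4
I2 mul r2: issue@3 deps=(None,0) exec_start@3 write@5
I3 mul r4: issue@4 deps=(2,1) exec_start@5 write@7
I4 mul r1: issue@5 deps=(3,None) exec_start@7 write@8
I5 mul r4: issue@6 deps=(2,2) exec_start@6 write@9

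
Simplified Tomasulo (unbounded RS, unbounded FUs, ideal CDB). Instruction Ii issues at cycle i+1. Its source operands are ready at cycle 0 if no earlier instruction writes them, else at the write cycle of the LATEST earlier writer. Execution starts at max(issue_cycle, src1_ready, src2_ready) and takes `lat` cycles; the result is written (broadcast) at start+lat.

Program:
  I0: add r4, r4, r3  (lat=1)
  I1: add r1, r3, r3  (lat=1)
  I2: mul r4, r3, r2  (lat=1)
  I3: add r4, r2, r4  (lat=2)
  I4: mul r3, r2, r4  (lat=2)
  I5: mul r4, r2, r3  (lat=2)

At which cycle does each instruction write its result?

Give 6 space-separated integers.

I0 add r4: issue@1 deps=(None,None) exec_start@1 write@2
I1 add r1: issue@2 deps=(None,None) exec_start@2 write@3
I2 mul r4: issue@3 deps=(None,None) exec_start@3 write@4
I3 add r4: issue@4 deps=(None,2) exec_start@4 write@6
I4 mul r3: issue@5 deps=(None,3) exec_start@6 write@8
I5 mul r4: issue@6 deps=(None,4) exec_start@8 write@10

Answer: 2 3 4 6 8 10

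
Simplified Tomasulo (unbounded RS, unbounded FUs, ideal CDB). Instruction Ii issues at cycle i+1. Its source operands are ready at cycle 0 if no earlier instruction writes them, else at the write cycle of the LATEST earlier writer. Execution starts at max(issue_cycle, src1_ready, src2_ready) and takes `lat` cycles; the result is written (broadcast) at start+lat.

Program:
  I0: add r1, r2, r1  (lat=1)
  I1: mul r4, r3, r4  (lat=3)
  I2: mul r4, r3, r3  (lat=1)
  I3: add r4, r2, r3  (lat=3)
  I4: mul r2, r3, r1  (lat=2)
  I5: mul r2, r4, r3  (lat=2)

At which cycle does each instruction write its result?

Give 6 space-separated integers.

Answer: 2 5 4 7 7 9

Derivation:
I0 add r1: issue@1 deps=(None,None) exec_start@1 write@2
I1 mul r4: issue@2 deps=(None,None) exec_start@2 write@5
I2 mul r4: issue@3 deps=(None,None) exec_start@3 write@4
I3 add r4: issue@4 deps=(None,None) exec_start@4 write@7
I4 mul r2: issue@5 deps=(None,0) exec_start@5 write@7
I5 mul r2: issue@6 deps=(3,None) exec_start@7 write@9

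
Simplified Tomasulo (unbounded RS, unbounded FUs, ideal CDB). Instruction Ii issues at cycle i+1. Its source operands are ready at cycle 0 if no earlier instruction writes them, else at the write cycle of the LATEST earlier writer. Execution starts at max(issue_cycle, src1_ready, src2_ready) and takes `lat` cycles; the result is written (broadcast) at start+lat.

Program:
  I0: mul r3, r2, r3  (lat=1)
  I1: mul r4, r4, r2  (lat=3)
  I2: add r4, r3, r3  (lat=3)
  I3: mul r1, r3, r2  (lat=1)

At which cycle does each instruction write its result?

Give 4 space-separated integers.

I0 mul r3: issue@1 deps=(None,None) exec_start@1 write@2
I1 mul r4: issue@2 deps=(None,None) exec_start@2 write@5
I2 add r4: issue@3 deps=(0,0) exec_start@3 write@6
I3 mul r1: issue@4 deps=(0,None) exec_start@4 write@5

Answer: 2 5 6 5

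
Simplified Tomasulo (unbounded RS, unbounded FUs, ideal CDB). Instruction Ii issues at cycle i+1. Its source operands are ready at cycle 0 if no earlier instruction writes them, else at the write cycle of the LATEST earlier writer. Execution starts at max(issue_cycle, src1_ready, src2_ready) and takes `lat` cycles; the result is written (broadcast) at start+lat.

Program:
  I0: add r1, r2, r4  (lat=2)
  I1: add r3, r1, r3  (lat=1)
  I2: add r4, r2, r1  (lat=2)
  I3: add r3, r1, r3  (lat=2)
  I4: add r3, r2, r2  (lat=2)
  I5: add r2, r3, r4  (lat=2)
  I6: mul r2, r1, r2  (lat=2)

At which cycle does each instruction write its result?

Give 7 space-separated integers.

I0 add r1: issue@1 deps=(None,None) exec_start@1 write@3
I1 add r3: issue@2 deps=(0,None) exec_start@3 write@4
I2 add r4: issue@3 deps=(None,0) exec_start@3 write@5
I3 add r3: issue@4 deps=(0,1) exec_start@4 write@6
I4 add r3: issue@5 deps=(None,None) exec_start@5 write@7
I5 add r2: issue@6 deps=(4,2) exec_start@7 write@9
I6 mul r2: issue@7 deps=(0,5) exec_start@9 write@11

Answer: 3 4 5 6 7 9 11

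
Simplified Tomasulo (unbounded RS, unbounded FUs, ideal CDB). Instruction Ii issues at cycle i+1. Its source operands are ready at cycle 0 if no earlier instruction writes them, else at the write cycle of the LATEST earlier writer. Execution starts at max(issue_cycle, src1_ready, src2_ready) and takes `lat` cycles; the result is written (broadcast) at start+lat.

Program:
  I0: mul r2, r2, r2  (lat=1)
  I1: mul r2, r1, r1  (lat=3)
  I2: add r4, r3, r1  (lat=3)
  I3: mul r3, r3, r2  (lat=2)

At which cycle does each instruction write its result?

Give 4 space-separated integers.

Answer: 2 5 6 7

Derivation:
I0 mul r2: issue@1 deps=(None,None) exec_start@1 write@2
I1 mul r2: issue@2 deps=(None,None) exec_start@2 write@5
I2 add r4: issue@3 deps=(None,None) exec_start@3 write@6
I3 mul r3: issue@4 deps=(None,1) exec_start@5 write@7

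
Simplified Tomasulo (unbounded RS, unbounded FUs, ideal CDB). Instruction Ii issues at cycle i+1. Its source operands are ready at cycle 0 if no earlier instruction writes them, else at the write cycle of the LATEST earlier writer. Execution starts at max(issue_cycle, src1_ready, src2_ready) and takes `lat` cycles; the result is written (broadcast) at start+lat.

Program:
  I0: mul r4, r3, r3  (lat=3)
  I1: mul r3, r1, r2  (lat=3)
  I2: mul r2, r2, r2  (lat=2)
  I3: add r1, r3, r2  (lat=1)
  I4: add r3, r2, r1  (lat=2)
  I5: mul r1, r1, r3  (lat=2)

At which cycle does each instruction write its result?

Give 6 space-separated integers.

Answer: 4 5 5 6 8 10

Derivation:
I0 mul r4: issue@1 deps=(None,None) exec_start@1 write@4
I1 mul r3: issue@2 deps=(None,None) exec_start@2 write@5
I2 mul r2: issue@3 deps=(None,None) exec_start@3 write@5
I3 add r1: issue@4 deps=(1,2) exec_start@5 write@6
I4 add r3: issue@5 deps=(2,3) exec_start@6 write@8
I5 mul r1: issue@6 deps=(3,4) exec_start@8 write@10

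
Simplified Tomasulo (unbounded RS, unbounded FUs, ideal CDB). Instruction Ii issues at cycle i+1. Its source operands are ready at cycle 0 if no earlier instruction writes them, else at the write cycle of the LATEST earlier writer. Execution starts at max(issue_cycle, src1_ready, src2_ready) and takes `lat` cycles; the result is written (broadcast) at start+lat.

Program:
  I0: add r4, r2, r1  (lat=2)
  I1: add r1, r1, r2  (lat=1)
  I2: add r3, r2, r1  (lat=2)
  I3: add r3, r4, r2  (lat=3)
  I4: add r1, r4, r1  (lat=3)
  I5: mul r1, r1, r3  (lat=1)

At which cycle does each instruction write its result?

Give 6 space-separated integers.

I0 add r4: issue@1 deps=(None,None) exec_start@1 write@3
I1 add r1: issue@2 deps=(None,None) exec_start@2 write@3
I2 add r3: issue@3 deps=(None,1) exec_start@3 write@5
I3 add r3: issue@4 deps=(0,None) exec_start@4 write@7
I4 add r1: issue@5 deps=(0,1) exec_start@5 write@8
I5 mul r1: issue@6 deps=(4,3) exec_start@8 write@9

Answer: 3 3 5 7 8 9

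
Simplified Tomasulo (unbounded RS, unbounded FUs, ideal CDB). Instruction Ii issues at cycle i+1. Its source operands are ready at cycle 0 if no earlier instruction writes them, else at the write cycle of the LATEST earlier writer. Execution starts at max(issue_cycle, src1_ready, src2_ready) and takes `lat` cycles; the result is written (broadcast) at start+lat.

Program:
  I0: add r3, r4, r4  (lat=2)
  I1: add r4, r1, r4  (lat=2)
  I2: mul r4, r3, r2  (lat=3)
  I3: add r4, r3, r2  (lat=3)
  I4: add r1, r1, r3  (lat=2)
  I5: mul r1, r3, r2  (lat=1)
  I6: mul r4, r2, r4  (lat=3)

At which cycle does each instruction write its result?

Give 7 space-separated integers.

Answer: 3 4 6 7 7 7 10

Derivation:
I0 add r3: issue@1 deps=(None,None) exec_start@1 write@3
I1 add r4: issue@2 deps=(None,None) exec_start@2 write@4
I2 mul r4: issue@3 deps=(0,None) exec_start@3 write@6
I3 add r4: issue@4 deps=(0,None) exec_start@4 write@7
I4 add r1: issue@5 deps=(None,0) exec_start@5 write@7
I5 mul r1: issue@6 deps=(0,None) exec_start@6 write@7
I6 mul r4: issue@7 deps=(None,3) exec_start@7 write@10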